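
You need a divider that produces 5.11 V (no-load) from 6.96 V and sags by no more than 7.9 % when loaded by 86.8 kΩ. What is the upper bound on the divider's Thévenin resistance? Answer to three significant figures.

R_th ≤ 7.45 kΩ

Loading drop = R_th/(R_th + R_L) ≤ 0.0790, so R_th ≤ R_L · ε/(1−ε) = 86.8 kΩ × 0.0790/0.9210 = 7.45 kΩ.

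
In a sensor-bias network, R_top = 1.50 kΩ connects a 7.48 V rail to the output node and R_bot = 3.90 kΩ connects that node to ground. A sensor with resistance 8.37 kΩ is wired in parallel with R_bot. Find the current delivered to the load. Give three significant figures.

I_L ≈ 0.571 mA

R_bot‖R_L = 2.660 kΩ; V_out = 7.48 × 2.660/4.160 = 4.783 V.
I_L = V_out / R_L = 4.783 / 8.37 kΩ = 0.571 mA.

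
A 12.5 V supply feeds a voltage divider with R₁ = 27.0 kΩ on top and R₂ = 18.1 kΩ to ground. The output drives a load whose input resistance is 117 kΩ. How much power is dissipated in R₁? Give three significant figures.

P ≈ 2.32 mW

Total resistance from the source is R₁ + (R₂‖R_L) = 42.68 kΩ, so I = 12.5/42.68 kΩ = 0.2929 mA.
P = I²·R₁ = (0.2929 mA)² × 27.0 kΩ = 2.32 mW.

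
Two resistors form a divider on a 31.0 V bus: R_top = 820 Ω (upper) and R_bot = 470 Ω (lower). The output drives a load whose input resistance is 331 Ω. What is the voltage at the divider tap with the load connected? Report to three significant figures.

The load sits in parallel with R_bot: R_bot‖R_L = (470 × 331) / (470 + 331) = 194.2 Ω.
V_out = 31.0 × 194.2 / (820 + 194.2) = 31.0 × 194.2/1014 = 5.94 V.

V_out ≈ 5.94 V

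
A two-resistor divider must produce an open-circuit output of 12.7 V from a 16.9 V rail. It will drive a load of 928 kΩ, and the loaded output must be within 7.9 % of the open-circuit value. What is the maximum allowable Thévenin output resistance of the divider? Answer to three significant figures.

Loading drop = R_th/(R_th + R_L) ≤ 0.0790, so R_th ≤ R_L · ε/(1−ε) = 928 kΩ × 0.0790/0.9210 = 79.6 kΩ.

R_th ≤ 79.6 kΩ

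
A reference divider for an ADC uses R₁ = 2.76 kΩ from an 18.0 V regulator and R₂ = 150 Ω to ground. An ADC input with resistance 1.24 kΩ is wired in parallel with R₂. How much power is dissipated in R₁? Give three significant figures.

Total resistance from the source is R₁ + (R₂‖R_L) = 2894 Ω, so I = 18.0/2894 Ω = 6.220 mA.
P = I²·R₁ = (6.220 mA)² × 2.76 kΩ = 107 mW.

P ≈ 107 mW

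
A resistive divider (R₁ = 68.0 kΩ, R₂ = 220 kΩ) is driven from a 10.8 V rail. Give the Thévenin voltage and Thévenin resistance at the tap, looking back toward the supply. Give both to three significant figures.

V_th is the open-circuit tap voltage: 10.8 × 220/(68.0 + 220) = 8.25 V.
With the supply zeroed, R₁ and R₂ appear in parallel from the tap: R_th = R₁‖R₂ = (68.0 × 220)/288.0 = 51.9 kΩ.

V_th = 8.25 V, R_th = 51.9 kΩ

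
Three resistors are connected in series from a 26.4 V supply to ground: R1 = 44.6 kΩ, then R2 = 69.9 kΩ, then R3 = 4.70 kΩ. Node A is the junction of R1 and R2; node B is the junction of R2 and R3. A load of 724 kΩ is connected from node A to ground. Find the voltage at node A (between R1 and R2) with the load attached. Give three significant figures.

V ≈ 15.9 V

Below node A the series string R2+R3 = 74.60 kΩ sits in parallel with the 724 kΩ load: 67.63 kΩ.
V_A = 26.4 × 67.63/(44.6 + 67.63) = 15.9 V.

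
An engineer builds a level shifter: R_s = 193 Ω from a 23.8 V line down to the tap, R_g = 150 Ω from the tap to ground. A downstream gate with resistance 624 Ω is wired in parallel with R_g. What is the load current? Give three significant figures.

I_L ≈ 14.7 mA

R_g‖R_L = 120.9 Ω; V_out = 23.8 × 120.9/313.9 = 9.168 V.
I_L = V_out / R_L = 9.168 / 624 Ω = 14.7 mA.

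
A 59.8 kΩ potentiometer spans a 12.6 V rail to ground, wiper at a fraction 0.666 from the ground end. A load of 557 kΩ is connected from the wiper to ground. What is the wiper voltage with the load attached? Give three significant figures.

V ≈ 8.20 V

The wiper splits the pot into (1−α)R = 19.97 kΩ above and αR = 39.83 kΩ below.
Lower section ‖ load = 37.17 kΩ.
V_wiper = 12.6 × 37.17/(19.97 + 37.17) = 8.20 V.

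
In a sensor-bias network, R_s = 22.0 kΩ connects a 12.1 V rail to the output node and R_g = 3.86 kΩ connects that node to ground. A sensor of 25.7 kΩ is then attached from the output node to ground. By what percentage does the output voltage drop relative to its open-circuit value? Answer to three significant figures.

11.3 %

Unloaded V = 12.1 × 3.86/25.86 = 1.8061 V.
Loaded: R_g‖R_L = 3.356 kΩ, giving V = 12.1 × 3.356/25.36 = 1.6015 V.
Drop = (1.8061 − 1.6015) / 1.8061 = 11.3 %.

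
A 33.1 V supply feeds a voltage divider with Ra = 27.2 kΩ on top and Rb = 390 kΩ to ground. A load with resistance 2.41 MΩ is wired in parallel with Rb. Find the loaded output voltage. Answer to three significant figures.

V_out ≈ 30.6 V

The load sits in parallel with Rb: Rb‖R_L = (390 × 2410) / (390 + 2410) = 335.7 kΩ.
V_out = 33.1 × 335.7 / (27.2 + 335.7) = 33.1 × 335.7/362.9 = 30.6 V.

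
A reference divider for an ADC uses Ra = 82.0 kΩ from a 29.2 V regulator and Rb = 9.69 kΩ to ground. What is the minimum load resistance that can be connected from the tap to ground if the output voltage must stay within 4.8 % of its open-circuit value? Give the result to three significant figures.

Output resistance R_th = Ra‖Rb = (82.0 × 9.69)/91.69 = 8.666 kΩ.
The fractional drop is R_th/(R_th + R_L); requiring this ≤ 0.0480 gives R_L ≥ R_th(1/0.0480 − 1) = 8.666 × 19.83 = 172 kΩ.

R_L(min) ≈ 172 kΩ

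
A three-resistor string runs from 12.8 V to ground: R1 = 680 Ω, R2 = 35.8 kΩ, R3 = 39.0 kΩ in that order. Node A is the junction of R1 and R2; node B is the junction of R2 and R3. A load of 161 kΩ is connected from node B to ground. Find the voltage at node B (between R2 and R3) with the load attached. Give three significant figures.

V ≈ 5.92 V

At node B, R3 is in parallel with the load: R3‖R_L = 31400 Ω.
Below node A the resistance is R2 + (R3‖R_L) = 67200 Ω, so V_A = 12.8 × 67200/67880 = 12.67 V.
Then V_B = V_A × (R3‖R_L)/(R2 + R3‖R_L) = 12.67 × 31400/67200 = 5.92 V.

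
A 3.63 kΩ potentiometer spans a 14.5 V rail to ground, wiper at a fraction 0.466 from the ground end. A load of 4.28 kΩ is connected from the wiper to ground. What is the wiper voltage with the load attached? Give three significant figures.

V ≈ 5.58 V

The wiper splits the pot into (1−α)R = 1.938 kΩ above and αR = 1.692 kΩ below.
Lower section ‖ load = 1.212 kΩ.
V_wiper = 14.5 × 1.212/(1.938 + 1.212) = 5.58 V.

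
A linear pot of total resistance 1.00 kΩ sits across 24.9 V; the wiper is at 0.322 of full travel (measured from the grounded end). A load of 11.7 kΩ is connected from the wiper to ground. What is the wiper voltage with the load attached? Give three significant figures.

V ≈ 7.87 V

The wiper splits the pot into (1−α)R = 678.0 Ω above and αR = 322.0 Ω below.
Lower section ‖ load = 313.4 Ω.
V_wiper = 24.9 × 313.4/(678.0 + 313.4) = 7.87 V.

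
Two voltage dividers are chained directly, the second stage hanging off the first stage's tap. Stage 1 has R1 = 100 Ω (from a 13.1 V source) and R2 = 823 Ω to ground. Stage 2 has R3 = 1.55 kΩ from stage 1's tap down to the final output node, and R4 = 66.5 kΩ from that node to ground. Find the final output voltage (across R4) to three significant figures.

Stage 2 presents R3+R4 = 68050 Ω as a load on stage 1's tap.
Stage 1's lower leg becomes R2‖(R3+R4) = 813.2 Ω, so V_mid = 13.1 × 813.2/913.2 = 11.67 V.
Stage 2 is itself unloaded: V_out = V_mid × R4/(R3+R4) = 11.67 × 66500/68050 = 11.4 V.

V_out ≈ 11.4 V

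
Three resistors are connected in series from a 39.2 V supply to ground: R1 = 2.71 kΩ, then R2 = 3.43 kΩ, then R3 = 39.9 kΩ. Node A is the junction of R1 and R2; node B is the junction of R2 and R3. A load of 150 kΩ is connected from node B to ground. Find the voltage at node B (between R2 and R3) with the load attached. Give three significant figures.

At node B, R3 is in parallel with the load: R3‖R_L = 31.52 kΩ.
Below node A the resistance is R2 + (R3‖R_L) = 34.95 kΩ, so V_A = 39.2 × 34.95/37.66 = 36.38 V.
Then V_B = V_A × (R3‖R_L)/(R2 + R3‖R_L) = 36.38 × 31.52/34.95 = 32.8 V.

V ≈ 32.8 V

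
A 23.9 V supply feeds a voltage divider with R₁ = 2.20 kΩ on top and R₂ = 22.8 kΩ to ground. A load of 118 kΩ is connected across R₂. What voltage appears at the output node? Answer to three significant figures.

V_out ≈ 21.4 V

The load sits in parallel with R₂: R₂‖R_L = (22.8 × 118) / (22.8 + 118) = 19.11 kΩ.
V_out = 23.9 × 19.11 / (2.20 + 19.11) = 23.9 × 19.11/21.31 = 21.4 V.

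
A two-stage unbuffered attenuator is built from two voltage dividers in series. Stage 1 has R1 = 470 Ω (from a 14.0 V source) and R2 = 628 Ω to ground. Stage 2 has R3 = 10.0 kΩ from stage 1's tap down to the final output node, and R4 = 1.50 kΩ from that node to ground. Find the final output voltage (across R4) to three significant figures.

Stage 2 presents R3+R4 = 11500 Ω as a load on stage 1's tap.
Stage 1's lower leg becomes R2‖(R3+R4) = 595.5 Ω, so V_mid = 14.0 × 595.5/1065 = 7.824 V.
Stage 2 is itself unloaded: V_out = V_mid × R4/(R3+R4) = 7.824 × 1500/11500 = 1.02 V.

V_out ≈ 1.02 V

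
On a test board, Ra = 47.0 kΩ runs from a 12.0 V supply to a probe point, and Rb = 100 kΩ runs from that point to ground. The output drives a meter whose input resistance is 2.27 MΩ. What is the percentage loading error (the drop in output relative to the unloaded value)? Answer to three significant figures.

1.39 %

The divider's output (Thévenin) resistance is Ra‖Rb = 31.97 kΩ.
Fractional drop under load = R_th/(R_th + R_L) = 31.97 / (31.97 + 2270) = 0.01389.
So the output falls by 1.39 %.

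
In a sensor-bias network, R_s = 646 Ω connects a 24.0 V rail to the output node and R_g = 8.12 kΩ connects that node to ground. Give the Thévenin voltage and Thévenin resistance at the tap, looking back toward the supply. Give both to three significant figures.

V_th = 22.2 V, R_th = 598 Ω

V_th is the open-circuit tap voltage: 24.0 × 8120/(646 + 8120) = 22.2 V.
With the supply zeroed, R_s and R_g appear in parallel from the tap: R_th = R_s‖R_g = (646 × 8120)/8766 = 598 Ω.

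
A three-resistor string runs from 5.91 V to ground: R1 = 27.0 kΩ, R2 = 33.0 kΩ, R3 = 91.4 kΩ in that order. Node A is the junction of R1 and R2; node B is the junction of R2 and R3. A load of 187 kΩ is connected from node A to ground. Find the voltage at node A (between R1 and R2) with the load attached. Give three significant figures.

Below node A the series string R2+R3 = 124.4 kΩ sits in parallel with the 187 kΩ load: 74.70 kΩ.
V_A = 5.91 × 74.70/(27.0 + 74.70) = 4.34 V.

V ≈ 4.34 V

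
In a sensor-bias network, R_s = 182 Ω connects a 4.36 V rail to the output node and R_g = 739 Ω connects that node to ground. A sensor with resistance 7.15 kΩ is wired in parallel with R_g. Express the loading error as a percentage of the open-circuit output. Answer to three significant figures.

The divider's output (Thévenin) resistance is R_s‖R_g = 146.0 Ω.
Fractional drop under load = R_th/(R_th + R_L) = 146.0 / (146.0 + 7150) = 0.02002.
So the output falls by 2.00 %.

2.00 %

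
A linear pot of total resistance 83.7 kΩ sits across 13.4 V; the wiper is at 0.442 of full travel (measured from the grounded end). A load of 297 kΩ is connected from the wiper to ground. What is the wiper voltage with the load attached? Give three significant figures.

V ≈ 5.54 V

The wiper splits the pot into (1−α)R = 46.70 kΩ above and αR = 37.00 kΩ below.
Lower section ‖ load = 32.90 kΩ.
V_wiper = 13.4 × 32.90/(46.70 + 32.90) = 5.54 V.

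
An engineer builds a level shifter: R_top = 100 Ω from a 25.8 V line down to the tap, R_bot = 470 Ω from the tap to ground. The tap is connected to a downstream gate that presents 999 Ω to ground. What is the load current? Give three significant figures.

R_bot‖R_L = 319.6 Ω; V_out = 25.8 × 319.6/419.6 = 19.65 V.
I_L = V_out / R_L = 19.65 / 999 Ω = 19.7 mA.

I_L ≈ 19.7 mA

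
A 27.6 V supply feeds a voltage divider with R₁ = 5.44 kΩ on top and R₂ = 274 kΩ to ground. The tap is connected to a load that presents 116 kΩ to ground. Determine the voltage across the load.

V_out ≈ 25.9 V

The load sits in parallel with R₂: R₂‖R_L = (274 × 116) / (274 + 116) = 81.50 kΩ.
V_out = 27.6 × 81.50 / (5.44 + 81.50) = 27.6 × 81.50/86.94 = 25.9 V.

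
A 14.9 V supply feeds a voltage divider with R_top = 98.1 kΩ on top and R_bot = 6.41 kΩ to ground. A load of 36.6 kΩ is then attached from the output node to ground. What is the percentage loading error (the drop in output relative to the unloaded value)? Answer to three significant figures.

Unloaded V = 14.9 × 6.41/104.5 = 0.91387 V.
Loaded: R_bot‖R_L = 5.455 kΩ, giving V = 14.9 × 5.455/103.6 = 0.78485 V.
Drop = (0.91387 − 0.78485) / 0.91387 = 14.1 %.

14.1 %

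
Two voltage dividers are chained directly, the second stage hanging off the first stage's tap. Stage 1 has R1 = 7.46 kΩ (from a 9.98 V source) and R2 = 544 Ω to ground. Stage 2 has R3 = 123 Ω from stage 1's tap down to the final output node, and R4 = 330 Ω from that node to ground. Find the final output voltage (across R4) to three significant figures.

V_out ≈ 0.233 V

Stage 2 presents R3+R4 = 453.0 Ω as a load on stage 1's tap.
Stage 1's lower leg becomes R2‖(R3+R4) = 247.2 Ω, so V_mid = 9.98 × 247.2/7707 = 0.3201 V.
Stage 2 is itself unloaded: V_out = V_mid × R4/(R3+R4) = 0.3201 × 330/453.0 = 0.233 V.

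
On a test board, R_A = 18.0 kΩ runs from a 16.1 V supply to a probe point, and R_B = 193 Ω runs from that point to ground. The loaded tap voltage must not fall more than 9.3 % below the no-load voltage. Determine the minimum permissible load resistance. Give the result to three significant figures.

R_L(min) ≈ 1.86 kΩ

Output resistance R_th = R_A‖R_B = (18000 × 193)/18190 = 191.0 Ω.
The fractional drop is R_th/(R_th + R_L); requiring this ≤ 0.0930 gives R_L ≥ R_th(1/0.0930 − 1) = 191.0 × 9.753 = 1.86 kΩ.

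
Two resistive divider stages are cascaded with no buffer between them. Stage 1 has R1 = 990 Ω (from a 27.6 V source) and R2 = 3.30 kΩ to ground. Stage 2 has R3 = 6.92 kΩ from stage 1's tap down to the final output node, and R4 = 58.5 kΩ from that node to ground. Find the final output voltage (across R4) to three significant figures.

V_out ≈ 18.8 V

Stage 2 presents R3+R4 = 65420 Ω as a load on stage 1's tap.
Stage 1's lower leg becomes R2‖(R3+R4) = 3142 Ω, so V_mid = 27.6 × 3142/4132 = 20.99 V.
Stage 2 is itself unloaded: V_out = V_mid × R4/(R3+R4) = 20.99 × 58500/65420 = 18.8 V.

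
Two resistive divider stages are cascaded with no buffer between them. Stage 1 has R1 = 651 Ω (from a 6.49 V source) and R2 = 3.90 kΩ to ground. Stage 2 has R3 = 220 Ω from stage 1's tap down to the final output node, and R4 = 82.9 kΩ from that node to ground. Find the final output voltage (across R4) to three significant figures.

V_out ≈ 5.51 V

Stage 2 presents R3+R4 = 83120 Ω as a load on stage 1's tap.
Stage 1's lower leg becomes R2‖(R3+R4) = 3725 Ω, so V_mid = 6.49 × 3725/4376 = 5.525 V.
Stage 2 is itself unloaded: V_out = V_mid × R4/(R3+R4) = 5.525 × 82900/83120 = 5.51 V.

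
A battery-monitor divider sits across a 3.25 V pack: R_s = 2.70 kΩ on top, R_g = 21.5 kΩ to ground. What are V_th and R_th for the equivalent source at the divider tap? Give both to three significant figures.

V_th is the open-circuit tap voltage: 3.25 × 21.5/(2.70 + 21.5) = 2.89 V.
With the supply zeroed, R_s and R_g appear in parallel from the tap: R_th = R_s‖R_g = (2.70 × 21.5)/24.20 = 2.40 kΩ.

V_th = 2.89 V, R_th = 2.40 kΩ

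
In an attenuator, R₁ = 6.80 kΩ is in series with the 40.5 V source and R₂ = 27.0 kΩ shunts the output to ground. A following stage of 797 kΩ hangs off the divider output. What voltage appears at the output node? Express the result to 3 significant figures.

The load sits in parallel with R₂: R₂‖R_L = (27.0 × 797) / (27.0 + 797) = 26.12 kΩ.
V_out = 40.5 × 26.12 / (6.80 + 26.12) = 40.5 × 26.12/32.92 = 32.1 V.

V_out ≈ 32.1 V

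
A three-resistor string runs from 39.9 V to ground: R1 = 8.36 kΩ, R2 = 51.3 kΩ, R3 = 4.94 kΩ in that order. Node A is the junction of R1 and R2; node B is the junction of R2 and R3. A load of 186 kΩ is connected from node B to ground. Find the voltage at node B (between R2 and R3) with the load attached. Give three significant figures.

At node B, R3 is in parallel with the load: R3‖R_L = 4.812 kΩ.
Below node A the resistance is R2 + (R3‖R_L) = 56.11 kΩ, so V_A = 39.9 × 56.11/64.47 = 34.73 V.
Then V_B = V_A × (R3‖R_L)/(R2 + R3‖R_L) = 34.73 × 4.812/56.11 = 2.98 V.

V ≈ 2.98 V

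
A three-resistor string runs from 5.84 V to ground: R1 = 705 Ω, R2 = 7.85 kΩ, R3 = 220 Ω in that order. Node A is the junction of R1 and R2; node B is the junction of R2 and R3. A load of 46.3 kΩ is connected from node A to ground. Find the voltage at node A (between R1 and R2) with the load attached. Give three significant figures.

V ≈ 5.30 V

Below node A the series string R2+R3 = 8070 Ω sits in parallel with the 46300 Ω load: 6872 Ω.
V_A = 5.84 × 6872/(705 + 6872) = 5.30 V.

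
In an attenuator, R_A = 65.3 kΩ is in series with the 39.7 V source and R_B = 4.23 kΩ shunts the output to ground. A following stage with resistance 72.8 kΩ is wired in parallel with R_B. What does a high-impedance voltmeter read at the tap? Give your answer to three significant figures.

V_out ≈ 2.29 V

The load sits in parallel with R_B: R_B‖R_L = (4.23 × 72.8) / (4.23 + 72.8) = 3.998 kΩ.
V_out = 39.7 × 3.998 / (65.3 + 3.998) = 39.7 × 3.998/69.30 = 2.29 V.
(Unloaded it would have been 2.42 V.)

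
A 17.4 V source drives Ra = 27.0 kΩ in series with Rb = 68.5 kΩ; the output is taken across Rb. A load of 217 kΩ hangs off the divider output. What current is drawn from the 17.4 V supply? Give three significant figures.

Rb‖R_L = 52.06 kΩ, so the source sees Ra + Rb‖R_L = 79.06 kΩ.
I = 17.4 V / 79.06 kΩ = 0.220 mA.

I ≈ 0.220 mA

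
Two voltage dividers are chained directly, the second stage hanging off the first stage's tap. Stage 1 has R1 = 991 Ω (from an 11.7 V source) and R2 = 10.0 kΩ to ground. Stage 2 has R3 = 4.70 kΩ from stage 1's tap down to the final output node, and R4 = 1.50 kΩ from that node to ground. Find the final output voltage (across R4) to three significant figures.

Stage 2 presents R3+R4 = 6200 Ω as a load on stage 1's tap.
Stage 1's lower leg becomes R2‖(R3+R4) = 3827 Ω, so V_mid = 11.7 × 3827/4818 = 9.294 V.
Stage 2 is itself unloaded: V_out = V_mid × R4/(R3+R4) = 9.294 × 1500/6200 = 2.25 V.

V_out ≈ 2.25 V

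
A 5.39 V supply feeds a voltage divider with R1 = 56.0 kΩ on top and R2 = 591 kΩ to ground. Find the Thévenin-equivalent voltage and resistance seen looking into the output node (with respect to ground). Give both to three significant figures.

V_th = 4.92 V, R_th = 51.2 kΩ

V_th is the open-circuit tap voltage: 5.39 × 591/(56.0 + 591) = 4.92 V.
With the supply zeroed, R1 and R2 appear in parallel from the tap: R_th = R1‖R2 = (56.0 × 591)/647.0 = 51.2 kΩ.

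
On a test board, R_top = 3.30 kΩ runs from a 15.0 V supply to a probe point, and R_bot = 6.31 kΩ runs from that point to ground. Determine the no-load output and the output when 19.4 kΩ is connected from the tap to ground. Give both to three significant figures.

Open-circuit: V = 15.0 × 6.31/(3.30 + 6.31) = 9.85 V.
With the load, R_bot becomes R_bot‖R_L = 4.761 kΩ, so V = 15.0 × 4.761/8.061 = 8.86 V.

Unloaded: 9.85 V; loaded: 8.86 V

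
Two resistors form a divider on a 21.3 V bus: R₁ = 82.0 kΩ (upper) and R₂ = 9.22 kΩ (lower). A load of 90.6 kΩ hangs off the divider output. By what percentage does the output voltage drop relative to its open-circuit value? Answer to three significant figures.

8.38 %

The divider's output (Thévenin) resistance is R₁‖R₂ = 8.288 kΩ.
Fractional drop under load = R_th/(R_th + R_L) = 8.288 / (8.288 + 90.6) = 0.08381.
So the output falls by 8.38 %.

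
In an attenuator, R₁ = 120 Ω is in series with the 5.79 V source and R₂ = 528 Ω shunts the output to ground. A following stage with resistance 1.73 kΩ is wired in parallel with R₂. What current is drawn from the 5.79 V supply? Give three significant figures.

I ≈ 11.0 mA

R₂‖R_L = 404.5 Ω, so the source sees R₁ + R₂‖R_L = 524.5 Ω.
I = 5.79 V / 524.5 Ω = 11.0 mA.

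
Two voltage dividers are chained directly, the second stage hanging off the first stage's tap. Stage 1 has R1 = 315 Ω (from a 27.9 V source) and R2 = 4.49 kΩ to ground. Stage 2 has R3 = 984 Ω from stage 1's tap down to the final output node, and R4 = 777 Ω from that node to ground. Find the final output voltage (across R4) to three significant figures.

Stage 2 presents R3+R4 = 1761 Ω as a load on stage 1's tap.
Stage 1's lower leg becomes R2‖(R3+R4) = 1265 Ω, so V_mid = 27.9 × 1265/1580 = 22.34 V.
Stage 2 is itself unloaded: V_out = V_mid × R4/(R3+R4) = 22.34 × 777/1761 = 9.86 V.

V_out ≈ 9.86 V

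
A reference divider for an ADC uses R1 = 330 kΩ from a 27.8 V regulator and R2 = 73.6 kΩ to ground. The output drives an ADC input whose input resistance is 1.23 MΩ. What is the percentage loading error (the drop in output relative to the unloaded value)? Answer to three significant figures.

The divider's output (Thévenin) resistance is R1‖R2 = 60.18 kΩ.
Fractional drop under load = R_th/(R_th + R_L) = 60.18 / (60.18 + 1230) = 0.04664.
So the output falls by 4.66 %.

4.66 %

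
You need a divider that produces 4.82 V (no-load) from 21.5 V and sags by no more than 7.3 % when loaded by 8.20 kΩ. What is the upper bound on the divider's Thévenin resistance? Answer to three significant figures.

R_th ≤ 646 Ω

Loading drop = R_th/(R_th + R_L) ≤ 0.0730, so R_th ≤ R_L · ε/(1−ε) = 8.20 kΩ × 0.0730/0.9270 = 646 Ω.
(Any R1, R2 with R2/(R1+R2) = 0.224 and R1‖R2 ≤ 646 Ω will meet the spec.)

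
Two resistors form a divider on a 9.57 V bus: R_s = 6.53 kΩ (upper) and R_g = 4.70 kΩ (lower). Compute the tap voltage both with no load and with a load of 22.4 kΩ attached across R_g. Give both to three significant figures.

Open-circuit: V = 9.57 × 4.70/(6.53 + 4.70) = 4.01 V.
With the load, R_g becomes R_g‖R_L = 3.885 kΩ, so V = 9.57 × 3.885/10.41 = 3.57 V.

Unloaded: 4.01 V; loaded: 3.57 V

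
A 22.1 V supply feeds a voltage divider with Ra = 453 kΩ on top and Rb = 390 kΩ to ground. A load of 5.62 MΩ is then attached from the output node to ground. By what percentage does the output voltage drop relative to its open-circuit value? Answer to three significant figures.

3.59 %

The divider's output (Thévenin) resistance is Ra‖Rb = 209.6 kΩ.
Fractional drop under load = R_th/(R_th + R_L) = 209.6 / (209.6 + 5620) = 0.03595.
So the output falls by 3.59 %.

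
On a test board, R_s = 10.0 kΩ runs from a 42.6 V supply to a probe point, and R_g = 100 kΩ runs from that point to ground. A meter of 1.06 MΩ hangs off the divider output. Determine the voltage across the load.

The load sits in parallel with R_g: R_g‖R_L = (100 × 1060) / (100 + 1060) = 91.38 kΩ.
V_out = 42.6 × 91.38 / (10.0 + 91.38) = 42.6 × 91.38/101.4 = 38.4 V.

V_out ≈ 38.4 V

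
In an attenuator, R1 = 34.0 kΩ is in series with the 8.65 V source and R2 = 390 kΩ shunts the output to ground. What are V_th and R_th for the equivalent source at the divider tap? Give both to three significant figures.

V_th = 7.96 V, R_th = 31.3 kΩ

V_th is the open-circuit tap voltage: 8.65 × 390/(34.0 + 390) = 7.96 V.
With the supply zeroed, R1 and R2 appear in parallel from the tap: R_th = R1‖R2 = (34.0 × 390)/424.0 = 31.3 kΩ.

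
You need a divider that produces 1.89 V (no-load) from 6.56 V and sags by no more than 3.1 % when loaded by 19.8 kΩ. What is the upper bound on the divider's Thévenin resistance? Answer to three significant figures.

R_th ≤ 633 Ω

Loading drop = R_th/(R_th + R_L) ≤ 0.0310, so R_th ≤ R_L · ε/(1−ε) = 19.8 kΩ × 0.0310/0.9690 = 633 Ω.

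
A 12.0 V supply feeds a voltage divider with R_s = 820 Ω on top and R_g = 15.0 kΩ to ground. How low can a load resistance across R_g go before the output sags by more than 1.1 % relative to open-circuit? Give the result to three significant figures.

R_L(min) ≈ 69.9 kΩ

Output resistance R_th = R_s‖R_g = (820 × 15000)/15820 = 777.5 Ω.
The fractional drop is R_th/(R_th + R_L); requiring this ≤ 0.0110 gives R_L ≥ R_th(1/0.0110 − 1) = 777.5 × 89.91 = 69.9 kΩ.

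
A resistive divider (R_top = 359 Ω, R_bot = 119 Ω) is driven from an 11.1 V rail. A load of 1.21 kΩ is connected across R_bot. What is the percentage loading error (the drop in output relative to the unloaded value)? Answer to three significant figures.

6.88 %

The divider's output (Thévenin) resistance is R_top‖R_bot = 89.37 Ω.
Fractional drop under load = R_th/(R_th + R_L) = 89.37 / (89.37 + 1210) = 0.06878.
So the output falls by 6.88 %.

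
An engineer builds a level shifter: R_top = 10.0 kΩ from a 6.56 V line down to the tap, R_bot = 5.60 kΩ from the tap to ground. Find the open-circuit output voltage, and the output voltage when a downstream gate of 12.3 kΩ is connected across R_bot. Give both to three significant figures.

Open-circuit: V = 6.56 × 5.60/(10.0 + 5.60) = 2.35 V.
With the load, R_bot becomes R_bot‖R_L = 3.848 kΩ, so V = 6.56 × 3.848/13.85 = 1.82 V.

Unloaded: 2.35 V; loaded: 1.82 V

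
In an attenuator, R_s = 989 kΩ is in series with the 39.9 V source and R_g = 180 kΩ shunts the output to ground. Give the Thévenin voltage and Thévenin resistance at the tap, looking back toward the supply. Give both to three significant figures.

V_th = 6.14 V, R_th = 152 kΩ

V_th is the open-circuit tap voltage: 39.9 × 180/(989 + 180) = 6.14 V.
With the supply zeroed, R_s and R_g appear in parallel from the tap: R_th = R_s‖R_g = (989 × 180)/1169 = 152 kΩ.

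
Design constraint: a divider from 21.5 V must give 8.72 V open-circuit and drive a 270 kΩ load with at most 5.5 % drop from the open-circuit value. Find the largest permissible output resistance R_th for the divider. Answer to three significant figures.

R_th ≤ 15.7 kΩ

Loading drop = R_th/(R_th + R_L) ≤ 0.0550, so R_th ≤ R_L · ε/(1−ε) = 270 kΩ × 0.0550/0.9450 = 15.7 kΩ.
(Any R1, R2 with R2/(R1+R2) = 0.406 and R1‖R2 ≤ 15.7 kΩ will meet the spec.)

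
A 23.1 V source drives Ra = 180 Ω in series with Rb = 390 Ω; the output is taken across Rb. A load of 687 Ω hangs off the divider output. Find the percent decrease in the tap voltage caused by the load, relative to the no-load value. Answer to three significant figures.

Unloaded V = 23.1 × 390/570.0 = 15.81 V.
Loaded: Rb‖R_L = 248.8 Ω, giving V = 23.1 × 248.8/428.8 = 13.40 V.
Drop = (15.81 − 13.40) / 15.81 = 15.2 %.

15.2 %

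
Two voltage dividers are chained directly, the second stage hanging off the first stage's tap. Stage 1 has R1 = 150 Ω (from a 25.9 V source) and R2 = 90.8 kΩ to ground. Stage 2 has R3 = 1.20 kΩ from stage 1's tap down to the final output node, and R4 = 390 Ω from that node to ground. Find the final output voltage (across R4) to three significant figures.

Stage 2 presents R3+R4 = 1590 Ω as a load on stage 1's tap.
Stage 1's lower leg becomes R2‖(R3+R4) = 1563 Ω, so V_mid = 25.9 × 1563/1713 = 23.63 V.
Stage 2 is itself unloaded: V_out = V_mid × R4/(R3+R4) = 23.63 × 390/1590 = 5.80 V.

V_out ≈ 5.80 V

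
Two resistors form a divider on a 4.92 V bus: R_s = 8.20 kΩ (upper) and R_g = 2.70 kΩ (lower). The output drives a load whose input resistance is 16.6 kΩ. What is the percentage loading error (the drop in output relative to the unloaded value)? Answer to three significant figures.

10.9 %

The divider's output (Thévenin) resistance is R_s‖R_g = 2.031 kΩ.
Fractional drop under load = R_th/(R_th + R_L) = 2.031 / (2.031 + 16.6) = 0.1090.
So the output falls by 10.9 %.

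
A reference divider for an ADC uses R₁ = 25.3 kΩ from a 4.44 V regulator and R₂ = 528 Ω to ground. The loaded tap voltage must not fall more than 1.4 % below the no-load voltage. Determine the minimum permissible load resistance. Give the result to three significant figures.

Output resistance R_th = R₁‖R₂ = (25300 × 528)/25830 = 517.2 Ω.
The fractional drop is R_th/(R_th + R_L); requiring this ≤ 0.0140 gives R_L ≥ R_th(1/0.0140 − 1) = 517.2 × 70.43 = 36.4 kΩ.

R_L(min) ≈ 36.4 kΩ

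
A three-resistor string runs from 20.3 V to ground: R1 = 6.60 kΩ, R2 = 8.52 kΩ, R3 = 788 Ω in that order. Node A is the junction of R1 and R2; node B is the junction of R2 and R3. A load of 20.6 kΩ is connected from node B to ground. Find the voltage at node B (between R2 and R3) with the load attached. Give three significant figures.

V ≈ 0.970 V

At node B, R3 is in parallel with the load: R3‖R_L = 759.0 Ω.
Below node A the resistance is R2 + (R3‖R_L) = 9279 Ω, so V_A = 20.3 × 9279/15880 = 11.86 V.
Then V_B = V_A × (R3‖R_L)/(R2 + R3‖R_L) = 11.86 × 759.0/9279 = 0.970 V.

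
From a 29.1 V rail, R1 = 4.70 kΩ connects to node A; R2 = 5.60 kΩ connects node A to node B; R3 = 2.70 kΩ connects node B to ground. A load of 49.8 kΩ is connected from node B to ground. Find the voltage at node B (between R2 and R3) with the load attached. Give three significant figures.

V ≈ 5.79 V

At node B, R3 is in parallel with the load: R3‖R_L = 2.561 kΩ.
Below node A the resistance is R2 + (R3‖R_L) = 8.161 kΩ, so V_A = 29.1 × 8.161/12.86 = 18.47 V.
Then V_B = V_A × (R3‖R_L)/(R2 + R3‖R_L) = 18.47 × 2.561/8.161 = 5.79 V.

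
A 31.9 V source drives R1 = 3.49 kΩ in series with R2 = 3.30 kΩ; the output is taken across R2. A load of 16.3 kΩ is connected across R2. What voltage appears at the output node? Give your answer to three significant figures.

The load sits in parallel with R2: R2‖R_L = (3.30 × 16.3) / (3.30 + 16.3) = 2.744 kΩ.
V_out = 31.9 × 2.744 / (3.49 + 2.744) = 31.9 × 2.744/6.234 = 14.0 V.

V_out ≈ 14.0 V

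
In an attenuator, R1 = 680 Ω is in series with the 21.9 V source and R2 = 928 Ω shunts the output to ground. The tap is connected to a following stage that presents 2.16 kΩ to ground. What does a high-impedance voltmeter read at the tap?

The load sits in parallel with R2: R2‖R_L = (928 × 2160) / (928 + 2160) = 649.1 Ω.
V_out = 21.9 × 649.1 / (680 + 649.1) = 21.9 × 649.1/1329 = 10.7 V.

V_out ≈ 10.7 V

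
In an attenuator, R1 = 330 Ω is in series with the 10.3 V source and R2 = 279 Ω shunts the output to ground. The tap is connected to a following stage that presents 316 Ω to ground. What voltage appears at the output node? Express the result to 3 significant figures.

V_out ≈ 3.19 V

The load sits in parallel with R2: R2‖R_L = (279 × 316) / (279 + 316) = 148.2 Ω.
V_out = 10.3 × 148.2 / (330 + 148.2) = 10.3 × 148.2/478.2 = 3.19 V.
(Unloaded it would have been 4.72 V.)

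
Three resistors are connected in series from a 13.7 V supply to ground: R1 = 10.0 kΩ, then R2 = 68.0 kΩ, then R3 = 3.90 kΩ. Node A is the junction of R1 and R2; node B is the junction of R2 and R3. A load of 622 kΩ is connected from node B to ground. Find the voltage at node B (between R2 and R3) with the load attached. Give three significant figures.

V ≈ 0.649 V

At node B, R3 is in parallel with the load: R3‖R_L = 3.876 kΩ.
Below node A the resistance is R2 + (R3‖R_L) = 71.88 kΩ, so V_A = 13.7 × 71.88/81.88 = 12.03 V.
Then V_B = V_A × (R3‖R_L)/(R2 + R3‖R_L) = 12.03 × 3.876/71.88 = 0.649 V.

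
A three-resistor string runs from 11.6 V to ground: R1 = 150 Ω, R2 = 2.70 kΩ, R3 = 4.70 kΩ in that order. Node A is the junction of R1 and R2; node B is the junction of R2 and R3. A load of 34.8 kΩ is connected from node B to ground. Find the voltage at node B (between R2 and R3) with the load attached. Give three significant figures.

V ≈ 6.87 V

At node B, R3 is in parallel with the load: R3‖R_L = 4141 Ω.
Below node A the resistance is R2 + (R3‖R_L) = 6841 Ω, so V_A = 11.6 × 6841/6991 = 11.35 V.
Then V_B = V_A × (R3‖R_L)/(R2 + R3‖R_L) = 11.35 × 4141/6841 = 6.87 V.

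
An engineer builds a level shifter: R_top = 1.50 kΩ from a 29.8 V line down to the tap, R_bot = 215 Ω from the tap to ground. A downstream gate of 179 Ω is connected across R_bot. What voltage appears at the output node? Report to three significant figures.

The load sits in parallel with R_bot: R_bot‖R_L = (215 × 179) / (215 + 179) = 97.68 Ω.
V_out = 29.8 × 97.68 / (1500 + 97.68) = 29.8 × 97.68/1598 = 1.82 V.

V_out ≈ 1.82 V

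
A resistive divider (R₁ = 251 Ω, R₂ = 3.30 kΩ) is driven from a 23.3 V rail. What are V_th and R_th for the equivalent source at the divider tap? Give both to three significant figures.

V_th = 21.7 V, R_th = 233 Ω

V_th is the open-circuit tap voltage: 23.3 × 3300/(251 + 3300) = 21.7 V.
With the supply zeroed, R₁ and R₂ appear in parallel from the tap: R_th = R₁‖R₂ = (251 × 3300)/3551 = 233 Ω.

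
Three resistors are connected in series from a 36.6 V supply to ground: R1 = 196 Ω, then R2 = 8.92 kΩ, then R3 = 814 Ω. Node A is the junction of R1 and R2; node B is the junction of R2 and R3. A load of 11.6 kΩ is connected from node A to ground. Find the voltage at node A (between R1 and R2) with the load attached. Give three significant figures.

Below node A the series string R2+R3 = 9734 Ω sits in parallel with the 11600 Ω load: 5293 Ω.
V_A = 36.6 × 5293/(196 + 5293) = 35.3 V.

V ≈ 35.3 V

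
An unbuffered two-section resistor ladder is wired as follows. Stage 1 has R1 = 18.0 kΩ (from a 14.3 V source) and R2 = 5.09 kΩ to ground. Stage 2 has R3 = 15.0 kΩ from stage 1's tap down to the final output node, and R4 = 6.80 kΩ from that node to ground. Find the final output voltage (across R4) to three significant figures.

Stage 2 presents R3+R4 = 21.80 kΩ as a load on stage 1's tap.
Stage 1's lower leg becomes R2‖(R3+R4) = 4.127 kΩ, so V_mid = 14.3 × 4.127/22.13 = 2.667 V.
Stage 2 is itself unloaded: V_out = V_mid × R4/(R3+R4) = 2.667 × 6.80/21.80 = 0.832 V.

V_out ≈ 0.832 V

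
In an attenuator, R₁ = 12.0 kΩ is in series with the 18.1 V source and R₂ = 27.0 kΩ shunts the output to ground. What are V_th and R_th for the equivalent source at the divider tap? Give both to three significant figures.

V_th = 12.5 V, R_th = 8.31 kΩ

V_th is the open-circuit tap voltage: 18.1 × 27.0/(12.0 + 27.0) = 12.5 V.
With the supply zeroed, R₁ and R₂ appear in parallel from the tap: R_th = R₁‖R₂ = (12.0 × 27.0)/39.00 = 8.31 kΩ.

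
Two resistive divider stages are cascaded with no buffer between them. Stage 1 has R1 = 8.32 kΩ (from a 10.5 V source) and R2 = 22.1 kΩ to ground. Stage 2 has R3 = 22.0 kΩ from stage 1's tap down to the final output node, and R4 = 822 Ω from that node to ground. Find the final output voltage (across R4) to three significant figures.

V_out ≈ 0.217 V

Stage 2 presents R3+R4 = 22820 Ω as a load on stage 1's tap.
Stage 1's lower leg becomes R2‖(R3+R4) = 11230 Ω, so V_mid = 10.5 × 11230/19550 = 6.031 V.
Stage 2 is itself unloaded: V_out = V_mid × R4/(R3+R4) = 6.031 × 822/22820 = 0.217 V.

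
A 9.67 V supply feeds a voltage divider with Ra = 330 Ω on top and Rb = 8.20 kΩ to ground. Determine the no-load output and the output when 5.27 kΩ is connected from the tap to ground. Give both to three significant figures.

Unloaded: 9.30 V; loaded: 8.77 V

Open-circuit: V = 9.67 × 8200/(330 + 8200) = 9.30 V.
With the load, Rb becomes Rb‖R_L = 3208 Ω, so V = 9.67 × 3208/3538 = 8.77 V.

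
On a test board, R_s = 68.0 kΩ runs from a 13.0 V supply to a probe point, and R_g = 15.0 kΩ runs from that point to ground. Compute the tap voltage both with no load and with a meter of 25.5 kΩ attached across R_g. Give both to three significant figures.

Open-circuit: V = 13.0 × 15.0/(68.0 + 15.0) = 2.35 V.
With the load, R_g becomes R_g‖R_L = 9.444 kΩ, so V = 13.0 × 9.444/77.44 = 1.59 V.

Unloaded: 2.35 V; loaded: 1.59 V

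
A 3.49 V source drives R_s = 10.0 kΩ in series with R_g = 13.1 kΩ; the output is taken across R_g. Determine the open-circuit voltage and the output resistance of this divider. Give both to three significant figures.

V_th = 1.98 V, R_th = 5.67 kΩ

V_th is the open-circuit tap voltage: 3.49 × 13.1/(10.0 + 13.1) = 1.98 V.
With the supply zeroed, R_s and R_g appear in parallel from the tap: R_th = R_s‖R_g = (10.0 × 13.1)/23.10 = 5.67 kΩ.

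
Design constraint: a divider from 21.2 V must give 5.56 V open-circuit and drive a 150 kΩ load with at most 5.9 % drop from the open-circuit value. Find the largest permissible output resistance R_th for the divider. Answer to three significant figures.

Loading drop = R_th/(R_th + R_L) ≤ 0.0590, so R_th ≤ R_L · ε/(1−ε) = 150 kΩ × 0.0590/0.9410 = 9.40 kΩ.
(Any R1, R2 with R2/(R1+R2) = 0.262 and R1‖R2 ≤ 9.40 kΩ will meet the spec.)

R_th ≤ 9.40 kΩ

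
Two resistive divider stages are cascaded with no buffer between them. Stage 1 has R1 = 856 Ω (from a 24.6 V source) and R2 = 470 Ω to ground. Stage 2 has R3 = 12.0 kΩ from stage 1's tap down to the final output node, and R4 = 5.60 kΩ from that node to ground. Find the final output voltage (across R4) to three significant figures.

Stage 2 presents R3+R4 = 17600 Ω as a load on stage 1's tap.
Stage 1's lower leg becomes R2‖(R3+R4) = 457.8 Ω, so V_mid = 24.6 × 457.8/1314 = 8.572 V.
Stage 2 is itself unloaded: V_out = V_mid × R4/(R3+R4) = 8.572 × 5600/17600 = 2.73 V.

V_out ≈ 2.73 V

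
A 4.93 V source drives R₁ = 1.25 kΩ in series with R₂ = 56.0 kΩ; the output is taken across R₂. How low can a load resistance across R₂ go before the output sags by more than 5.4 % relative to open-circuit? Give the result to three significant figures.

R_L(min) ≈ 21.4 kΩ

Output resistance R_th = R₁‖R₂ = (1.25 × 56.0)/57.25 = 1.223 kΩ.
The fractional drop is R_th/(R_th + R_L); requiring this ≤ 0.0540 gives R_L ≥ R_th(1/0.0540 − 1) = 1.223 × 17.52 = 21.4 kΩ.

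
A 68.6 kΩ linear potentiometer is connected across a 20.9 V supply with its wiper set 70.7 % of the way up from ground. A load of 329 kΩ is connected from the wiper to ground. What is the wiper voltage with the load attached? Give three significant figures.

V ≈ 14.2 V

The wiper splits the pot into (1−α)R = 20.10 kΩ above and αR = 48.50 kΩ below.
Lower section ‖ load = 42.27 kΩ.
V_wiper = 20.9 × 42.27/(20.10 + 42.27) = 14.2 V.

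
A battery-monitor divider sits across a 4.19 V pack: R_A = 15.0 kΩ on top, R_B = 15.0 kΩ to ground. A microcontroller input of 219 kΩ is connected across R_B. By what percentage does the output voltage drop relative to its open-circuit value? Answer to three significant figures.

3.31 %

The divider's output (Thévenin) resistance is R_A‖R_B = 7.500 kΩ.
Fractional drop under load = R_th/(R_th + R_L) = 7.500 / (7.500 + 219) = 0.03311.
So the output falls by 3.31 %.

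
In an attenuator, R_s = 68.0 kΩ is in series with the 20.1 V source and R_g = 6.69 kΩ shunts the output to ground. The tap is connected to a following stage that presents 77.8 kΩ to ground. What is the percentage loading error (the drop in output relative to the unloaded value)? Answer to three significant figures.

The divider's output (Thévenin) resistance is R_s‖R_g = 6.091 kΩ.
Fractional drop under load = R_th/(R_th + R_L) = 6.091 / (6.091 + 77.8) = 0.07260.
So the output falls by 7.26 %.

7.26 %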